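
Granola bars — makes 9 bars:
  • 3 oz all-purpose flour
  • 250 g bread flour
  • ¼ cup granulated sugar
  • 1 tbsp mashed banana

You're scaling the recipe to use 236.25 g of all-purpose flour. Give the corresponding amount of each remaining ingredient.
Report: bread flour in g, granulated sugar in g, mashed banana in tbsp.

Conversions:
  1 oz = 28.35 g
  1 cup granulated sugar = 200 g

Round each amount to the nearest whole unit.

bread flour: 694 g; granulated sugar: 139 g; mashed banana: 3 tbsp

The original recipe has 85.05 g of all-purpose flour, so the scaling factor is 236.25 ÷ 85.05 = 25/9.
bread flour: 250 g × 25/9 ≈ 694 g
granulated sugar: 0.25 cup × 25/9 × 200 g/cup ≈ 139 g
mashed banana: 1 tbsp × 25/9 ≈ 3 tbsp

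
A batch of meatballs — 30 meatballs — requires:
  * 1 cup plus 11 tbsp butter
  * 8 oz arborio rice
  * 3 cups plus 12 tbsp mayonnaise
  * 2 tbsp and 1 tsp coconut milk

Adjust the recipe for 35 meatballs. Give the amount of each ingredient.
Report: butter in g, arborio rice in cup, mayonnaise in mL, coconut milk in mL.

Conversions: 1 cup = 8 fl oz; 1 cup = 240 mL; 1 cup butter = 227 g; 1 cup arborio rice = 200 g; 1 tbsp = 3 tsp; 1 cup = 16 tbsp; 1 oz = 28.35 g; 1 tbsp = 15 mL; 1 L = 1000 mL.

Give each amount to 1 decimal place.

Scaling factor: 35/30 = 7/6.
butter: (1 cup + 11 tbsp = 1.6875 cup) × 7/6 × 227 g/cup ≈ 446.9 g
arborio rice: 8 oz × 7/6 × 28.35 g/oz ÷ 200 g/cup ≈ 1.3 cup
mayonnaise: (3 cup + 12 tbsp = 3.75 cup) × 7/6 × 240 mL/cup = 1050.0 mL
coconut milk: (2 tbsp + 1 tsp = 7/3 tbsp) × 7/6 × 15 mL/tbsp ≈ 40.8 mL

butter: 446.9 g; arborio rice: 1.3 cup; mayonnaise: 1050.0 mL; coconut milk: 40.8 mL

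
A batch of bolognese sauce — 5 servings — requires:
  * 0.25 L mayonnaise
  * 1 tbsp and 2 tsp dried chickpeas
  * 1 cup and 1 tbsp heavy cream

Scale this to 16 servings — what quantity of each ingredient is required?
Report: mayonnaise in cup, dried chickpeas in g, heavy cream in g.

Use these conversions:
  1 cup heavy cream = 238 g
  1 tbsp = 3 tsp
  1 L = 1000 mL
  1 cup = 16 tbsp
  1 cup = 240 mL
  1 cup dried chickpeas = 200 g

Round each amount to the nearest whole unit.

Scaling factor: 16/5 = 3.2.
mayonnaise: 0.25 L × 16/5 × 1000 mL/L ÷ 240 mL/cup ≈ 3 cup
dried chickpeas: (1 tbsp + 2 tsp = 5/3 tbsp) × 16/5 ÷ 16 tbsp/cup × 200 g/cup ≈ 67 g
heavy cream: (1 cup + 1 tbsp = 1.0625 cup) × 16/5 × 238 g/cup ≈ 809 g

mayonnaise: 3 cup; dried chickpeas: 67 g; heavy cream: 809 g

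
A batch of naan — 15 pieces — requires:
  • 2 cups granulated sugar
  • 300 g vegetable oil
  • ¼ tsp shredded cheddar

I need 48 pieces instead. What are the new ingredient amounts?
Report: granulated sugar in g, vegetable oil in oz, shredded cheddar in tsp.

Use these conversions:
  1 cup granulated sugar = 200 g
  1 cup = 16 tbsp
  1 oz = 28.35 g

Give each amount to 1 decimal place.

granulated sugar: 1280.0 g; vegetable oil: 33.9 oz; shredded cheddar: 0.8 tsp

Scaling factor: 48/15 = 16/5 = 3.2.
granulated sugar: 2 cup × 16/5 × 200 g/cup = 1280.0 g
vegetable oil: 300 g × 16/5 ÷ 28.35 g/oz ≈ 33.9 oz
shredded cheddar: 0.25 tsp × 16/5 = 0.8 tsp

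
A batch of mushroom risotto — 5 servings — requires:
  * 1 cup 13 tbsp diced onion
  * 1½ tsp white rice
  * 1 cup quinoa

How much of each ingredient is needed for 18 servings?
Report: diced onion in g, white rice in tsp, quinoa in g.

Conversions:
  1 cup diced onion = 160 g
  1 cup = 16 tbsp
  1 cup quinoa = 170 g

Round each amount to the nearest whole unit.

Scaling factor: 18/5 = 3.6.
diced onion: (1 cup + 13 tbsp = 1.8125 cup) × 18/5 × 160 g/cup = 1044 g
white rice: 1.5 tsp × 18/5 ≈ 5 tsp
quinoa: 1 cup × 18/5 × 170 g/cup = 612 g

diced onion: 1044 g; white rice: 5 tsp; quinoa: 612 g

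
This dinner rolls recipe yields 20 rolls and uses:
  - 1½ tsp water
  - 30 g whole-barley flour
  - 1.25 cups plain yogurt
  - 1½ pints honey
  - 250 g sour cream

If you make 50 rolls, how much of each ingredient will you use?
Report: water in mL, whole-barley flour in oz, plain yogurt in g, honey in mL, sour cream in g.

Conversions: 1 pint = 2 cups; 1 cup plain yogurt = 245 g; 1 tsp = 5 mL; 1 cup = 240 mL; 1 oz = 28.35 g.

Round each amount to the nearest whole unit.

water: 19 mL; whole-barley flour: 3 oz; plain yogurt: 766 g; honey: 1800 mL; sour cream: 625 g

Scaling factor: 50/20 = 5/2 = 2.5.
water: 1.5 tsp × 5/2 × 5 mL/tsp ≈ 19 mL
whole-barley flour: 30 g × 5/2 ÷ 28.35 g/oz ≈ 3 oz
plain yogurt: 1.25 cup × 5/2 × 245 g/cup ≈ 766 g
honey: 1.5 pint × 5/2 × 2 cup/pint × 240 mL/cup = 1800 mL
sour cream: 250 g × 5/2 = 625 g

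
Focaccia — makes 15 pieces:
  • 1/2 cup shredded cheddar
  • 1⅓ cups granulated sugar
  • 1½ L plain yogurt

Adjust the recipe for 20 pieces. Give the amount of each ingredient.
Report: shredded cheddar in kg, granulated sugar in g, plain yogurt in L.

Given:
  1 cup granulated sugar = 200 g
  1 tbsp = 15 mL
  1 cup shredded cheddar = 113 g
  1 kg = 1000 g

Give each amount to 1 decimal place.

Scaling factor: 20/15 = 4/3.
shredded cheddar: 0.5 cup × 4/3 × 113 g/cup ÷ 1000 g/kg ≈ 0.1 kg
granulated sugar: 4/3 cup × 4/3 × 200 g/cup ≈ 355.6 g
plain yogurt: 1.5 L × 4/3 = 2.0 L

shredded cheddar: 0.1 kg; granulated sugar: 355.6 g; plain yogurt: 2.0 L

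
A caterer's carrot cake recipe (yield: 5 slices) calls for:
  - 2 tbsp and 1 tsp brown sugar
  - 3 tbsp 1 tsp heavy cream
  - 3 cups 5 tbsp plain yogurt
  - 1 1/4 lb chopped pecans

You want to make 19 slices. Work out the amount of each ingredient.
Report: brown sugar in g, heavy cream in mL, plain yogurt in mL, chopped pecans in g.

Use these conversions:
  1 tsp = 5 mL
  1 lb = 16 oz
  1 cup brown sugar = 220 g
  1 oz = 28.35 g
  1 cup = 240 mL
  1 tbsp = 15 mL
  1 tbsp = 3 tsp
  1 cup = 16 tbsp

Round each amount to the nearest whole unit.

brown sugar: 122 g; heavy cream: 190 mL; plain yogurt: 3021 mL; chopped pecans: 2155 g

Scaling factor: 19/5 = 3.8.
brown sugar: (2 tbsp + 1 tsp = 7/3 tbsp) × 19/5 ÷ 16 tbsp/cup × 220 g/cup ≈ 122 g
heavy cream: (3 tbsp + 1 tsp = 10/3 tbsp) × 19/5 × 15 mL/tbsp = 190 mL
plain yogurt: (3 cup + 5 tbsp = 3.3125 cup) × 19/5 × 240 mL/cup = 3021 mL
chopped pecans: 1.25 lb × 19/5 × 16 oz/lb × 28.35 g/oz ≈ 2155 g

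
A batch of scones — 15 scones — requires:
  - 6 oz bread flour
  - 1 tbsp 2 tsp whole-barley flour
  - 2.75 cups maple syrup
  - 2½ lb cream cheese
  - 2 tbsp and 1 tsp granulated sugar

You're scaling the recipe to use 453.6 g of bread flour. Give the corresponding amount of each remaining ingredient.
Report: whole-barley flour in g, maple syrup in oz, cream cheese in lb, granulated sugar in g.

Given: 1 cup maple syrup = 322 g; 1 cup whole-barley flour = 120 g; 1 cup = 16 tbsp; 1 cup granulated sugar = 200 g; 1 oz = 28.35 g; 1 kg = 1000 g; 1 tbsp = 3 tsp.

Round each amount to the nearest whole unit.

whole-barley flour: 33 g; maple syrup: 83 oz; cream cheese: 7 lb; granulated sugar: 78 g

The original recipe has 170.1 g of bread flour, so the scaling factor is 453.6 ÷ 170.1 = 8/3.
whole-barley flour: (1 tbsp + 2 tsp = 5/3 tbsp) × 8/3 ÷ 16 tbsp/cup × 120 g/cup ≈ 33 g
maple syrup: 2.75 cup × 8/3 × 322 g/cup ÷ 28.35 g/oz ≈ 83 oz
cream cheese: 2.5 lb × 8/3 ≈ 7 lb
granulated sugar: (2 tbsp + 1 tsp = 7/3 tbsp) × 8/3 ÷ 16 tbsp/cup × 200 g/cup ≈ 78 g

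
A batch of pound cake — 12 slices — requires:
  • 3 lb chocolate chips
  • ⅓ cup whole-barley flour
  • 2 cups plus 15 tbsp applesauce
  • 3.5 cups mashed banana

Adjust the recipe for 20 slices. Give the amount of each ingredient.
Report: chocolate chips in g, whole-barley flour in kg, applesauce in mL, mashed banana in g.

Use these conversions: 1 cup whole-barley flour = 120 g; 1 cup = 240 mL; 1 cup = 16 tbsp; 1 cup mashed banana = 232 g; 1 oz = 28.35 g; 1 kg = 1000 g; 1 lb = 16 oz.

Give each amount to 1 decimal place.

chocolate chips: 2268.0 g; whole-barley flour: 0.1 kg; applesauce: 1175.0 mL; mashed banana: 1353.3 g

Scaling factor: 20/12 = 5/3.
chocolate chips: 3 lb × 5/3 × 16 oz/lb × 28.35 g/oz = 2268.0 g
whole-barley flour: 1/3 cup × 5/3 × 120 g/cup ÷ 1000 g/kg ≈ 0.1 kg
applesauce: (2 cup + 15 tbsp = 2.9375 cup) × 5/3 × 240 mL/cup = 1175.0 mL
mashed banana: 3.5 cup × 5/3 × 232 g/cup ≈ 1353.3 g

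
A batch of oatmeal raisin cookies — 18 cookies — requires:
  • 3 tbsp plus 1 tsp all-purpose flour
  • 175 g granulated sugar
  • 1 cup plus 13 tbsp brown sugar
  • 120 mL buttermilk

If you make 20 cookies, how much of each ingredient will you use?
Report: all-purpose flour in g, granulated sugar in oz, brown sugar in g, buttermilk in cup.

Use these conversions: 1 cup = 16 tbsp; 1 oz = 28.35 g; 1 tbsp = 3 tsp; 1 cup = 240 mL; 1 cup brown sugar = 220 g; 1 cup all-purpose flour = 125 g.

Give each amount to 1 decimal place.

Scaling factor: 20/18 = 10/9.
all-purpose flour: (3 tbsp + 1 tsp = 10/3 tbsp) × 10/9 ÷ 16 tbsp/cup × 125 g/cup ≈ 28.9 g
granulated sugar: 175 g × 10/9 ÷ 28.35 g/oz ≈ 6.9 oz
brown sugar: (1 cup + 13 tbsp = 1.8125 cup) × 10/9 × 220 g/cup ≈ 443.1 g
buttermilk: 120 mL × 10/9 ÷ 240 mL/cup ≈ 0.6 cup

all-purpose flour: 28.9 g; granulated sugar: 6.9 oz; brown sugar: 443.1 g; buttermilk: 0.6 cup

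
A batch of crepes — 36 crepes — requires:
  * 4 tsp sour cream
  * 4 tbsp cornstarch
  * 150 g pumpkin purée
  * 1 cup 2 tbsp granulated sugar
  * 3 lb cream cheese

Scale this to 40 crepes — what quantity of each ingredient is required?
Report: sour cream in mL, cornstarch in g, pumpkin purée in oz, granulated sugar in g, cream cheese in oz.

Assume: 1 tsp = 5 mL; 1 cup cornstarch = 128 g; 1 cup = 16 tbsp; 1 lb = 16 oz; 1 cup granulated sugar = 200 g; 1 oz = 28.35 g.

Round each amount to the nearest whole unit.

Scaling factor: 40/36 = 10/9.
sour cream: 4 tsp × 10/9 × 5 mL/tsp ≈ 22 mL
cornstarch: 4 tbsp × 10/9 ÷ 16 tbsp/cup × 128 g/cup ≈ 36 g
pumpkin purée: 150 g × 10/9 ÷ 28.35 g/oz ≈ 6 oz
granulated sugar: (1 cup + 2 tbsp = 1.125 cup) × 10/9 × 200 g/cup = 250 g
cream cheese: 3 lb × 10/9 × 16 oz/lb ≈ 53 oz

sour cream: 22 mL; cornstarch: 36 g; pumpkin purée: 6 oz; granulated sugar: 250 g; cream cheese: 53 oz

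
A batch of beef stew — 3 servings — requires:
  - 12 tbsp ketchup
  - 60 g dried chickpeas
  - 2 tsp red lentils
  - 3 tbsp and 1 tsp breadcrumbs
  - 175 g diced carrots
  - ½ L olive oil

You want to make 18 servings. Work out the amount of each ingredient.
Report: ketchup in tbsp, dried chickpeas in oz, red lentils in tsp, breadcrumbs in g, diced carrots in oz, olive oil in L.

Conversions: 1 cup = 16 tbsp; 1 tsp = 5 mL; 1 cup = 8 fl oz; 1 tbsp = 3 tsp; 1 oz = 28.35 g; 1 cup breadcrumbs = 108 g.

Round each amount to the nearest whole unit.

ketchup: 72 tbsp; dried chickpeas: 13 oz; red lentils: 12 tsp; breadcrumbs: 135 g; diced carrots: 37 oz; olive oil: 3 L

Scaling factor: 18/3 = 6.
ketchup: 12 tbsp × 6 = 72 tbsp
dried chickpeas: 60 g × 6 ÷ 28.35 g/oz ≈ 13 oz
red lentils: 2 tsp × 6 = 12 tsp
breadcrumbs: (3 tbsp + 1 tsp = 10/3 tbsp) × 6 ÷ 16 tbsp/cup × 108 g/cup = 135 g
diced carrots: 175 g × 6 ÷ 28.35 g/oz ≈ 37 oz
olive oil: 0.5 L × 6 = 3 L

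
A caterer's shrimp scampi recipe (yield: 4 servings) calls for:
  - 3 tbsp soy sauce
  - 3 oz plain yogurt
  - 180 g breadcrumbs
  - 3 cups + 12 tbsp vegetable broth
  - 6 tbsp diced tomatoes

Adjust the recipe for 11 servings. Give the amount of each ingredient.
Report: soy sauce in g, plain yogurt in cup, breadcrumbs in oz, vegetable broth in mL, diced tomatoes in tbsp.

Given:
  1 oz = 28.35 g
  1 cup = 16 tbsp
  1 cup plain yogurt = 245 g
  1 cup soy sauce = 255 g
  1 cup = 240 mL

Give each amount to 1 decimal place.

soy sauce: 131.5 g; plain yogurt: 1.0 cup; breadcrumbs: 17.5 oz; vegetable broth: 2475.0 mL; diced tomatoes: 16.5 tbsp

Scaling factor: 11/4 = 2.75.
soy sauce: 3 tbsp × 11/4 ÷ 16 tbsp/cup × 255 g/cup ≈ 131.5 g
plain yogurt: 3 oz × 11/4 × 28.35 g/oz ÷ 245 g/cup ≈ 1.0 cup
breadcrumbs: 180 g × 11/4 ÷ 28.35 g/oz ≈ 17.5 oz
vegetable broth: (3 cup + 12 tbsp = 3.75 cup) × 11/4 × 240 mL/cup = 2475.0 mL
diced tomatoes: 6 tbsp × 11/4 = 16.5 tbsp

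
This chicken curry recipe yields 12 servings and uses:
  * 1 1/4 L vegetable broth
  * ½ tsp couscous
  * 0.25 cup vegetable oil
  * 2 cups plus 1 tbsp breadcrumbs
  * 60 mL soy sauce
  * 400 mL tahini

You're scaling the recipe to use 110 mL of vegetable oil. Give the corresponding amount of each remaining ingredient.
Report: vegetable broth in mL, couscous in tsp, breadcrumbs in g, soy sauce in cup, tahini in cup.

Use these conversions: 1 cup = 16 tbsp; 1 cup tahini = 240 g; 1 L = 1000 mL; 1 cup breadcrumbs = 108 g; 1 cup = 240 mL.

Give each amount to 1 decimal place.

vegetable broth: 2291.7 mL; couscous: 0.9 tsp; breadcrumbs: 408.4 g; soy sauce: 0.5 cup; tahini: 3.1 cup

The original recipe has 60 mL of vegetable oil, so the scaling factor is 110 ÷ 60 = 11/6.
vegetable broth: 1.25 L × 11/6 × 1000 mL/L ≈ 2291.7 mL
couscous: 0.5 tsp × 11/6 ≈ 0.9 tsp
breadcrumbs: (2 cup + 1 tbsp = 2.0625 cup) × 11/6 × 108 g/cup ≈ 408.4 g
soy sauce: 60 mL × 11/6 ÷ 240 mL/cup ≈ 0.5 cup
tahini: 400 mL × 11/6 ÷ 240 mL/cup ≈ 3.1 cup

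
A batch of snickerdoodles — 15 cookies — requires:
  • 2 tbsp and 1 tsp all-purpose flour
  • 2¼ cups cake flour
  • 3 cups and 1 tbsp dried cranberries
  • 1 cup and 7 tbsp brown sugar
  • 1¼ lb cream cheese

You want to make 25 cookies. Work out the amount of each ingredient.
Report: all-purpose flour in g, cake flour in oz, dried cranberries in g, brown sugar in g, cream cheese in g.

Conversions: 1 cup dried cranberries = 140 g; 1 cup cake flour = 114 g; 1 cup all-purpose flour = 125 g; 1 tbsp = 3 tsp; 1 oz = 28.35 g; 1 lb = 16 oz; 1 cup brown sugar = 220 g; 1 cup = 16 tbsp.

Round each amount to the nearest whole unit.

Scaling factor: 25/15 = 5/3.
all-purpose flour: (2 tbsp + 1 tsp = 7/3 tbsp) × 5/3 ÷ 16 tbsp/cup × 125 g/cup ≈ 30 g
cake flour: 2.25 cup × 5/3 × 114 g/cup ÷ 28.35 g/oz ≈ 15 oz
dried cranberries: (3 cup + 1 tbsp = 3.0625 cup) × 5/3 × 140 g/cup ≈ 715 g
brown sugar: (1 cup + 7 tbsp = 1.4375 cup) × 5/3 × 220 g/cup ≈ 527 g
cream cheese: 1.25 lb × 5/3 × 16 oz/lb × 28.35 g/oz = 945 g

all-purpose flour: 30 g; cake flour: 15 oz; dried cranberries: 715 g; brown sugar: 527 g; cream cheese: 945 g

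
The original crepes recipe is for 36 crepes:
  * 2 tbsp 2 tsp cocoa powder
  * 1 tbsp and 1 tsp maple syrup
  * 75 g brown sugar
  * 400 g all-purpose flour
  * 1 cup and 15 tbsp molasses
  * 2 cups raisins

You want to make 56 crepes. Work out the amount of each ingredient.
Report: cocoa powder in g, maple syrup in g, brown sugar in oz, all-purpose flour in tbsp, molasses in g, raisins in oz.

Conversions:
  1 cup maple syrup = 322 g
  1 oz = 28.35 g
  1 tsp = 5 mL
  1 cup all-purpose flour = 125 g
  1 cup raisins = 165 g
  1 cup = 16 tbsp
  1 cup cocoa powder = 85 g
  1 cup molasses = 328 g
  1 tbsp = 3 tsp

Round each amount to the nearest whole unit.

cocoa powder: 22 g; maple syrup: 42 g; brown sugar: 4 oz; all-purpose flour: 80 tbsp; molasses: 989 g; raisins: 18 oz

Scaling factor: 56/36 = 14/9.
cocoa powder: (2 tbsp + 2 tsp = 8/3 tbsp) × 14/9 ÷ 16 tbsp/cup × 85 g/cup ≈ 22 g
maple syrup: (1 tbsp + 1 tsp = 4/3 tbsp) × 14/9 ÷ 16 tbsp/cup × 322 g/cup ≈ 42 g
brown sugar: 75 g × 14/9 ÷ 28.35 g/oz ≈ 4 oz
all-purpose flour: 400 g × 14/9 ÷ 125 g/cup × 16 tbsp/cup ≈ 80 tbsp
molasses: (1 cup + 15 tbsp = 1.9375 cup) × 14/9 × 328 g/cup ≈ 989 g
raisins: 2 cup × 14/9 × 165 g/cup ÷ 28.35 g/oz ≈ 18 oz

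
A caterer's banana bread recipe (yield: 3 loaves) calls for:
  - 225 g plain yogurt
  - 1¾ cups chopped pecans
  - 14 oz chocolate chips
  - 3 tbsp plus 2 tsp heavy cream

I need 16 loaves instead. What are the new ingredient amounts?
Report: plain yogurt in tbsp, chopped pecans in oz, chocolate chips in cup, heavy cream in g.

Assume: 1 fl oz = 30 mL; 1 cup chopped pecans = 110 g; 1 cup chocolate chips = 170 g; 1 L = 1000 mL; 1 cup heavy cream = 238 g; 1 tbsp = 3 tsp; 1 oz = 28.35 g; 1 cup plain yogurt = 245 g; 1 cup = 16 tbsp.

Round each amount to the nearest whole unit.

plain yogurt: 78 tbsp; chopped pecans: 36 oz; chocolate chips: 12 cup; heavy cream: 291 g

Scaling factor: 16/3.
plain yogurt: 225 g × 16/3 ÷ 245 g/cup × 16 tbsp/cup ≈ 78 tbsp
chopped pecans: 1.75 cup × 16/3 × 110 g/cup ÷ 28.35 g/oz ≈ 36 oz
chocolate chips: 14 oz × 16/3 × 28.35 g/oz ÷ 170 g/cup ≈ 12 cup
heavy cream: (3 tbsp + 2 tsp = 11/3 tbsp) × 16/3 ÷ 16 tbsp/cup × 238 g/cup ≈ 291 g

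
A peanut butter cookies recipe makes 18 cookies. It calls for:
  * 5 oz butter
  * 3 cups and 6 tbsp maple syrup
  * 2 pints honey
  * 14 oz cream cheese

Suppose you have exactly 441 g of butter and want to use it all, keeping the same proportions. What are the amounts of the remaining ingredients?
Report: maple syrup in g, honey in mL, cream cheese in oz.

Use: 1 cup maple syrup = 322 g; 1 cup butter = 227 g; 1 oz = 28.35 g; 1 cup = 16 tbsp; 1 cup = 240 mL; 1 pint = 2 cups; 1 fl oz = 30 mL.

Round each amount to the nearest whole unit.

maple syrup: 3381 g; honey: 2987 mL; cream cheese: 44 oz

The original recipe has 141.75 g of butter, so the scaling factor is 441 ÷ 141.75 = 28/9.
maple syrup: (3 cup + 6 tbsp = 3.375 cup) × 28/9 × 322 g/cup = 3381 g
honey: 2 pint × 28/9 × 2 cup/pint × 240 mL/cup ≈ 2987 mL
cream cheese: 14 oz × 28/9 ≈ 44 oz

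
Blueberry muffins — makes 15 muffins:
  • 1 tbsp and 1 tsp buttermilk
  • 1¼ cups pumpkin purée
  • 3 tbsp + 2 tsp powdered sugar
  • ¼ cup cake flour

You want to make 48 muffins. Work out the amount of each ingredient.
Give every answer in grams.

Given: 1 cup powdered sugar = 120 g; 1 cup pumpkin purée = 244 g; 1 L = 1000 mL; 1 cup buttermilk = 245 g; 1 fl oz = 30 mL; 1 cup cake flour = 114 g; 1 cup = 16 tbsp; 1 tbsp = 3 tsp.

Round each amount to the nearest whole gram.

buttermilk: 65 g; pumpkin purée: 976 g; powdered sugar: 88 g; cake flour: 91 g

Scaling factor: 48/15 = 16/5 = 3.2.
buttermilk: (1 tbsp + 1 tsp = 4/3 tbsp) × 16/5 ÷ 16 tbsp/cup × 245 g/cup ≈ 65 g
pumpkin purée: 1.25 cup × 16/5 × 244 g/cup = 976 g
powdered sugar: (3 tbsp + 2 tsp = 11/3 tbsp) × 16/5 ÷ 16 tbsp/cup × 120 g/cup = 88 g
cake flour: 0.25 cup × 16/5 × 114 g/cup ≈ 91 g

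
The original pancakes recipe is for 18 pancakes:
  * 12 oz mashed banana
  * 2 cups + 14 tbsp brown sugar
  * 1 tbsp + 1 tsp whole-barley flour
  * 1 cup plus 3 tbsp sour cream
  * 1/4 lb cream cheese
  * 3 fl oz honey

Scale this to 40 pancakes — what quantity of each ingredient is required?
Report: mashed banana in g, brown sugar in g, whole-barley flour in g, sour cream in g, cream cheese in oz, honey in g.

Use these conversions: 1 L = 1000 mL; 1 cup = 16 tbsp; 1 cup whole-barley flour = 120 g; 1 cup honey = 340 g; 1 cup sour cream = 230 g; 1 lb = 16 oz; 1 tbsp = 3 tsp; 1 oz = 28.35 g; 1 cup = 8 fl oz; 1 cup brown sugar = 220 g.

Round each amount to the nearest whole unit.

mashed banana: 756 g; brown sugar: 1406 g; whole-barley flour: 22 g; sour cream: 607 g; cream cheese: 9 oz; honey: 283 g

Scaling factor: 40/18 = 20/9.
mashed banana: 12 oz × 20/9 × 28.35 g/oz = 756 g
brown sugar: (2 cup + 14 tbsp = 2.875 cup) × 20/9 × 220 g/cup ≈ 1406 g
whole-barley flour: (1 tbsp + 1 tsp = 4/3 tbsp) × 20/9 ÷ 16 tbsp/cup × 120 g/cup ≈ 22 g
sour cream: (1 cup + 3 tbsp = 1.1875 cup) × 20/9 × 230 g/cup ≈ 607 g
cream cheese: 0.25 lb × 20/9 × 16 oz/lb ≈ 9 oz
honey: 3 fl oz × 20/9 ÷ 8 fl oz/cup × 340 g/cup ≈ 283 g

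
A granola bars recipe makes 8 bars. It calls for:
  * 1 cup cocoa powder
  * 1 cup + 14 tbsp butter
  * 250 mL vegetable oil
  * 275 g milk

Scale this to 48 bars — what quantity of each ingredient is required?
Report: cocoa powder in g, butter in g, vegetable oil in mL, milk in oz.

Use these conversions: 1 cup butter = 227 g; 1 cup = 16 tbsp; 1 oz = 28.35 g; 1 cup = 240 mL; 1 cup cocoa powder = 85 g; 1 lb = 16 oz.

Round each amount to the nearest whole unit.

cocoa powder: 510 g; butter: 2554 g; vegetable oil: 1500 mL; milk: 58 oz

Scaling factor: 48/8 = 6.
cocoa powder: 1 cup × 6 × 85 g/cup = 510 g
butter: (1 cup + 14 tbsp = 1.875 cup) × 6 × 227 g/cup ≈ 2554 g
vegetable oil: 250 mL × 6 = 1500 mL
milk: 275 g × 6 ÷ 28.35 g/oz ≈ 58 oz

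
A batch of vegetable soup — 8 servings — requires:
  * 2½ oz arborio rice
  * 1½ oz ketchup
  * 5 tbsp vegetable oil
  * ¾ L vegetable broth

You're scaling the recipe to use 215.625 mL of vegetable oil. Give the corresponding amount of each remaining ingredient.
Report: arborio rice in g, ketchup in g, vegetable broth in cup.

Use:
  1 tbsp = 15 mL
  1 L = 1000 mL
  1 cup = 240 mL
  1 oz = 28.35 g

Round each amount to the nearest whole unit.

arborio rice: 204 g; ketchup: 122 g; vegetable broth: 9 cup

The original recipe has 75 mL of vegetable oil, so the scaling factor is 215.625 ÷ 75 = 23/8 = 2.875.
arborio rice: 2.5 oz × 23/8 × 28.35 g/oz ≈ 204 g
ketchup: 1.5 oz × 23/8 × 28.35 g/oz ≈ 122 g
vegetable broth: 0.75 L × 23/8 × 1000 mL/L ÷ 240 mL/cup ≈ 9 cup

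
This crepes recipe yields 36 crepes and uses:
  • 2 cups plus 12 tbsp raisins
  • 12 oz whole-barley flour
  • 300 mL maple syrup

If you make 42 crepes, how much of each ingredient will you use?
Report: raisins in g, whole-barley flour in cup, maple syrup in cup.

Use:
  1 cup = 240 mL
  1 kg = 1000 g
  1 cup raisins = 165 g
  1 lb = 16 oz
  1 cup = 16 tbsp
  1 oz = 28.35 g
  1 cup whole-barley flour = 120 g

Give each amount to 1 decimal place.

Scaling factor: 42/36 = 7/6.
raisins: (2 cup + 12 tbsp = 2.75 cup) × 7/6 × 165 g/cup ≈ 529.4 g
whole-barley flour: 12 oz × 7/6 × 28.35 g/oz ÷ 120 g/cup ≈ 3.3 cup
maple syrup: 300 mL × 7/6 ÷ 240 mL/cup ≈ 1.5 cup

raisins: 529.4 g; whole-barley flour: 3.3 cup; maple syrup: 1.5 cup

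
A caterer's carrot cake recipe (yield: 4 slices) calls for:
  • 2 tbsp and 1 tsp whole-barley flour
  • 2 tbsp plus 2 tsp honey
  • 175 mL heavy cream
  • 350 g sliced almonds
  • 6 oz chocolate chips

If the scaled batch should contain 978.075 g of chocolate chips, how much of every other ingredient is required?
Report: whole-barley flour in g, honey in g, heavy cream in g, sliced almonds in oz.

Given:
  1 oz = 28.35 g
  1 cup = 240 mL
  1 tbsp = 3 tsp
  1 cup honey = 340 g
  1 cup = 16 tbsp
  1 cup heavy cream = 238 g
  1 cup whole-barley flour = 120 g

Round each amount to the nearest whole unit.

The original recipe has 170.1 g of chocolate chips, so the scaling factor is 978.075 ÷ 170.1 = 23/4 = 5.75.
whole-barley flour: (2 tbsp + 1 tsp = 7/3 tbsp) × 23/4 ÷ 16 tbsp/cup × 120 g/cup ≈ 101 g
honey: (2 tbsp + 2 tsp = 8/3 tbsp) × 23/4 ÷ 16 tbsp/cup × 340 g/cup ≈ 326 g
heavy cream: 175 mL × 23/4 ÷ 240 mL/cup × 238 g/cup ≈ 998 g
sliced almonds: 350 g × 23/4 ÷ 28.35 g/oz ≈ 71 oz

whole-barley flour: 101 g; honey: 326 g; heavy cream: 998 g; sliced almonds: 71 oz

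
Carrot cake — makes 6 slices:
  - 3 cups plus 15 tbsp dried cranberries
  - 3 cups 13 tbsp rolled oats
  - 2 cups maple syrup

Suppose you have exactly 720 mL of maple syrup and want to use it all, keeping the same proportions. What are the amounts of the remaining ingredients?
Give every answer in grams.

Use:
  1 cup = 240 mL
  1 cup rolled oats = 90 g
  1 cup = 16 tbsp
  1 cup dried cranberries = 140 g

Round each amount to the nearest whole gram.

dried cranberries: 827 g; rolled oats: 515 g

The original recipe has 480 mL of maple syrup, so the scaling factor is 720 ÷ 480 = 3/2 = 1.5.
dried cranberries: (3 cup + 15 tbsp = 3.9375 cup) × 3/2 × 140 g/cup ≈ 827 g
rolled oats: (3 cup + 13 tbsp = 3.8125 cup) × 3/2 × 90 g/cup ≈ 515 g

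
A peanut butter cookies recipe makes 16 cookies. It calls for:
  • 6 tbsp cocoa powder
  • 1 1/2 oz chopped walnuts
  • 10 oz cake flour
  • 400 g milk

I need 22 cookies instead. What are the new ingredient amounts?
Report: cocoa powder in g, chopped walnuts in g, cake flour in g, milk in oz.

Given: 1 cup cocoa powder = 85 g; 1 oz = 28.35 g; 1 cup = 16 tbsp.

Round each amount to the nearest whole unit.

Scaling factor: 22/16 = 11/8 = 1.375.
cocoa powder: 6 tbsp × 11/8 ÷ 16 tbsp/cup × 85 g/cup ≈ 44 g
chopped walnuts: 1.5 oz × 11/8 × 28.35 g/oz ≈ 58 g
cake flour: 10 oz × 11/8 × 28.35 g/oz ≈ 390 g
milk: 400 g × 11/8 ÷ 28.35 g/oz ≈ 19 oz

cocoa powder: 44 g; chopped walnuts: 58 g; cake flour: 390 g; milk: 19 oz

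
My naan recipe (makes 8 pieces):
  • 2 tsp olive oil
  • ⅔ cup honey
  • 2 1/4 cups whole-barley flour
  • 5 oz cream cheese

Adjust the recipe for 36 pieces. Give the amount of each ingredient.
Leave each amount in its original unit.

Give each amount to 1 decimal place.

Scaling factor: 36/8 = 9/2 = 4.5.
olive oil: 2 tsp × 9/2 = 9.0 tsp
honey: 2/3 cup × 9/2 = 3.0 cup
whole-barley flour: 2.25 cup × 9/2 ≈ 10.1 cup
cream cheese: 5 oz × 9/2 = 22.5 oz

olive oil: 9.0 tsp; honey: 3.0 cup; whole-barley flour: 10.1 cup; cream cheese: 22.5 oz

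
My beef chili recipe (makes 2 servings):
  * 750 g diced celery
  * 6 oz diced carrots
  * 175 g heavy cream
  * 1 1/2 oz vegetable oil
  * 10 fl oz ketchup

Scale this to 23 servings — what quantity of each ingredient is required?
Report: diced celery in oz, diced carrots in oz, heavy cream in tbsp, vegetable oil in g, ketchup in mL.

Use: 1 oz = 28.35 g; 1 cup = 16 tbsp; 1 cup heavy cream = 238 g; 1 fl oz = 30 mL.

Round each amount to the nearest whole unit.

Scaling factor: 23/2 = 11.5.
diced celery: 750 g × 23/2 ÷ 28.35 g/oz ≈ 304 oz
diced carrots: 6 oz × 23/2 = 69 oz
heavy cream: 175 g × 23/2 ÷ 238 g/cup × 16 tbsp/cup ≈ 135 tbsp
vegetable oil: 1.5 oz × 23/2 × 28.35 g/oz ≈ 489 g
ketchup: 10 fl oz × 23/2 × 30 mL/fl oz = 3450 mL

diced celery: 304 oz; diced carrots: 69 oz; heavy cream: 135 tbsp; vegetable oil: 489 g; ketchup: 3450 mL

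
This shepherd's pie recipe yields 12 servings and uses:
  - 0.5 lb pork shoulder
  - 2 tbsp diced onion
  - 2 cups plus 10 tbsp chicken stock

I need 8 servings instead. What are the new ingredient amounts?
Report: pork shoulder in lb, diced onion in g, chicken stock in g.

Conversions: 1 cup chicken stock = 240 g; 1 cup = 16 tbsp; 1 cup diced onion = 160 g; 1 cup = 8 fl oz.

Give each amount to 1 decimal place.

Scaling factor: 8/12 = 2/3.
pork shoulder: 0.5 lb × 2/3 ≈ 0.3 lb
diced onion: 2 tbsp × 2/3 ÷ 16 tbsp/cup × 160 g/cup ≈ 13.3 g
chicken stock: (2 cup + 10 tbsp = 2.625 cup) × 2/3 × 240 g/cup = 420.0 g

pork shoulder: 0.3 lb; diced onion: 13.3 g; chicken stock: 420.0 g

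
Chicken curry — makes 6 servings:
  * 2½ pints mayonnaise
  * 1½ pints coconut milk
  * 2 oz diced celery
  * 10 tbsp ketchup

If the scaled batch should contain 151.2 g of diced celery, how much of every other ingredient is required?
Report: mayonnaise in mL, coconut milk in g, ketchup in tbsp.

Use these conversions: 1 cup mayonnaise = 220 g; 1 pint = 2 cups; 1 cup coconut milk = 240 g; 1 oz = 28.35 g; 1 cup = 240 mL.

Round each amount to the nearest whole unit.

mayonnaise: 3200 mL; coconut milk: 1920 g; ketchup: 27 tbsp

The original recipe has 56.7 g of diced celery, so the scaling factor is 151.2 ÷ 56.7 = 8/3.
mayonnaise: 2.5 pint × 8/3 × 2 cup/pint × 240 mL/cup = 3200 mL
coconut milk: 1.5 pint × 8/3 × 2 cup/pint × 240 g/cup = 1920 g
ketchup: 10 tbsp × 8/3 ≈ 27 tbsp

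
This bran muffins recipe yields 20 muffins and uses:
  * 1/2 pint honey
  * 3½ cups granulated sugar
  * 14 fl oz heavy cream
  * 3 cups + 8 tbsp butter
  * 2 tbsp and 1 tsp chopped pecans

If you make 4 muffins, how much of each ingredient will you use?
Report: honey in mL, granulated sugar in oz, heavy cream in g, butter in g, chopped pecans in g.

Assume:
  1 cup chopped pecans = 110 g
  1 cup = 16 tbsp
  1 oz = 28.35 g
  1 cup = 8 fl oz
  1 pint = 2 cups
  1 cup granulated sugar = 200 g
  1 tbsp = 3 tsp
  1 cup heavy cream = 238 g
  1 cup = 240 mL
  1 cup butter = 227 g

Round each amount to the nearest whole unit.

honey: 48 mL; granulated sugar: 5 oz; heavy cream: 83 g; butter: 159 g; chopped pecans: 3 g

Scaling factor: 4/20 = 1/5 = 0.2.
honey: 0.5 pint × 1/5 × 2 cup/pint × 240 mL/cup = 48 mL
granulated sugar: 3.5 cup × 1/5 × 200 g/cup ÷ 28.35 g/oz ≈ 5 oz
heavy cream: 14 fl oz × 1/5 ÷ 8 fl oz/cup × 238 g/cup ≈ 83 g
butter: (3 cup + 8 tbsp = 3.5 cup) × 1/5 × 227 g/cup ≈ 159 g
chopped pecans: (2 tbsp + 1 tsp = 7/3 tbsp) × 1/5 ÷ 16 tbsp/cup × 110 g/cup ≈ 3 g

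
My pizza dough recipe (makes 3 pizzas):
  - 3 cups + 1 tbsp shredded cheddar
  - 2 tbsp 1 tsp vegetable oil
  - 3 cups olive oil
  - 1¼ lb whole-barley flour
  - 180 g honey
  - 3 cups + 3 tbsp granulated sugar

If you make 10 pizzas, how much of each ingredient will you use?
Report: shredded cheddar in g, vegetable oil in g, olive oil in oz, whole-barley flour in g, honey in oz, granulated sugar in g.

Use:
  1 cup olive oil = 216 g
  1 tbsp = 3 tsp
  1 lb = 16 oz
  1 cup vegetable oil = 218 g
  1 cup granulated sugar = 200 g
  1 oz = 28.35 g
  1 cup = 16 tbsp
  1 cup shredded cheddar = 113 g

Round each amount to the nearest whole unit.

shredded cheddar: 1154 g; vegetable oil: 106 g; olive oil: 76 oz; whole-barley flour: 1890 g; honey: 21 oz; granulated sugar: 2125 g

Scaling factor: 10/3.
shredded cheddar: (3 cup + 1 tbsp = 3.0625 cup) × 10/3 × 113 g/cup ≈ 1154 g
vegetable oil: (2 tbsp + 1 tsp = 7/3 tbsp) × 10/3 ÷ 16 tbsp/cup × 218 g/cup ≈ 106 g
olive oil: 3 cup × 10/3 × 216 g/cup ÷ 28.35 g/oz ≈ 76 oz
whole-barley flour: 1.25 lb × 10/3 × 16 oz/lb × 28.35 g/oz = 1890 g
honey: 180 g × 10/3 ÷ 28.35 g/oz ≈ 21 oz
granulated sugar: (3 cup + 3 tbsp = 3.1875 cup) × 10/3 × 200 g/cup = 2125 g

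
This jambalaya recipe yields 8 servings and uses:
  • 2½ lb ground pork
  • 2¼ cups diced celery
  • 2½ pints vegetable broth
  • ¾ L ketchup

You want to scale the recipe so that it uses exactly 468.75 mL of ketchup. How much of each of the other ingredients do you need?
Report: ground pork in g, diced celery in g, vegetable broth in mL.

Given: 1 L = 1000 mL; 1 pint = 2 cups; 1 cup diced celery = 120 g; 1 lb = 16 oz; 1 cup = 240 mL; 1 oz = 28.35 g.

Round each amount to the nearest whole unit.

ground pork: 709 g; diced celery: 169 g; vegetable broth: 750 mL

The original recipe has 750 mL of ketchup, so the scaling factor is 468.75 ÷ 750 = 5/8 = 0.625.
ground pork: 2.5 lb × 5/8 × 16 oz/lb × 28.35 g/oz ≈ 709 g
diced celery: 2.25 cup × 5/8 × 120 g/cup ≈ 169 g
vegetable broth: 2.5 pint × 5/8 × 2 cup/pint × 240 mL/cup = 750 mL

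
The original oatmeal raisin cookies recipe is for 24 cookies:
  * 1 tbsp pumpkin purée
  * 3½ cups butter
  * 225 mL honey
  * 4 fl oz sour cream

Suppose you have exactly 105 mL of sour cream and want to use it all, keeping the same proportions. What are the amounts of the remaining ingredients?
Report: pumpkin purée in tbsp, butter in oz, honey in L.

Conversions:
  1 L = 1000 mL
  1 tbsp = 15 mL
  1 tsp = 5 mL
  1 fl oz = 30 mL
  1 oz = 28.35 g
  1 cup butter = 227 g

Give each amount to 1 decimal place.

The original recipe has 120 mL of sour cream, so the scaling factor is 105 ÷ 120 = 7/8 = 0.875.
pumpkin purée: 1 tbsp × 7/8 ≈ 0.9 tbsp
butter: 3.5 cup × 7/8 × 227 g/cup ÷ 28.35 g/oz ≈ 24.5 oz
honey: 225 mL × 7/8 ÷ 1000 mL/L ≈ 0.2 L

pumpkin purée: 0.9 tbsp; butter: 24.5 oz; honey: 0.2 L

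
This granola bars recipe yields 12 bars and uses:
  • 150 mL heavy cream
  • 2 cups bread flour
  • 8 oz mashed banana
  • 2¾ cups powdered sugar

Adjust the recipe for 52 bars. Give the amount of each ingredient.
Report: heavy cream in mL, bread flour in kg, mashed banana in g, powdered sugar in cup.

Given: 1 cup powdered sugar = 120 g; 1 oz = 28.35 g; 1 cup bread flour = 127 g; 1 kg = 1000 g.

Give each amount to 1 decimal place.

Scaling factor: 52/12 = 13/3.
heavy cream: 150 mL × 13/3 = 650.0 mL
bread flour: 2 cup × 13/3 × 127 g/cup ÷ 1000 g/kg ≈ 1.1 kg
mashed banana: 8 oz × 13/3 × 28.35 g/oz = 982.8 g
powdered sugar: 2.75 cup × 13/3 ≈ 11.9 cup

heavy cream: 650.0 mL; bread flour: 1.1 kg; mashed banana: 982.8 g; powdered sugar: 11.9 cup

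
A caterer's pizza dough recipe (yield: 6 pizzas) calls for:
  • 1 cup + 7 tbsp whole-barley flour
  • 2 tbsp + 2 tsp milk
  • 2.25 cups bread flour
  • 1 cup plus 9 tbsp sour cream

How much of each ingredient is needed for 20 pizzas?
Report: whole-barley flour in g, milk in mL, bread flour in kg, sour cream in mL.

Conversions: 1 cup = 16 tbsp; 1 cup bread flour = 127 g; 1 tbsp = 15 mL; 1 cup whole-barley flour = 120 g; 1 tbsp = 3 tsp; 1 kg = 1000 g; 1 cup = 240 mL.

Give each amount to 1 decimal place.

whole-barley flour: 575.0 g; milk: 133.3 mL; bread flour: 1.0 kg; sour cream: 1250.0 mL

Scaling factor: 20/6 = 10/3.
whole-barley flour: (1 cup + 7 tbsp = 1.4375 cup) × 10/3 × 120 g/cup = 575.0 g
milk: (2 tbsp + 2 tsp = 8/3 tbsp) × 10/3 × 15 mL/tbsp ≈ 133.3 mL
bread flour: 2.25 cup × 10/3 × 127 g/cup ÷ 1000 g/kg ≈ 1.0 kg
sour cream: (1 cup + 9 tbsp = 1.5625 cup) × 10/3 × 240 mL/cup = 1250.0 mL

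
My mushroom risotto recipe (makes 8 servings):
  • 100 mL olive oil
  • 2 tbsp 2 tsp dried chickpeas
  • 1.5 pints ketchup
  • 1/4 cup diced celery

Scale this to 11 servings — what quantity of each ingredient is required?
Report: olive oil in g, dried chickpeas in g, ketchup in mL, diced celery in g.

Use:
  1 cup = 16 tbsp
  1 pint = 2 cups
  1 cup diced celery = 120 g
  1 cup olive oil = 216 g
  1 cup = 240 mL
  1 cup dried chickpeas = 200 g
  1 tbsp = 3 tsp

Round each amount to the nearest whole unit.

olive oil: 124 g; dried chickpeas: 46 g; ketchup: 990 mL; diced celery: 41 g

Scaling factor: 11/8 = 1.375.
olive oil: 100 mL × 11/8 ÷ 240 mL/cup × 216 g/cup ≈ 124 g
dried chickpeas: (2 tbsp + 2 tsp = 8/3 tbsp) × 11/8 ÷ 16 tbsp/cup × 200 g/cup ≈ 46 g
ketchup: 1.5 pint × 11/8 × 2 cup/pint × 240 mL/cup = 990 mL
diced celery: 0.25 cup × 11/8 × 120 g/cup ≈ 41 g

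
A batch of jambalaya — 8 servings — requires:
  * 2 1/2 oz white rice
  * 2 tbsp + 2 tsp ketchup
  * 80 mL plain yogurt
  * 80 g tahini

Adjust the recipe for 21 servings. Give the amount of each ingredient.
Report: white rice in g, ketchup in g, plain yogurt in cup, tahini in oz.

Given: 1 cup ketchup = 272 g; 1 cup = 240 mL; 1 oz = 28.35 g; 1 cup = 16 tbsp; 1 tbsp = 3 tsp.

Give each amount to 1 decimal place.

white rice: 186.0 g; ketchup: 119.0 g; plain yogurt: 0.9 cup; tahini: 7.4 oz

Scaling factor: 21/8 = 2.625.
white rice: 2.5 oz × 21/8 × 28.35 g/oz ≈ 186.0 g
ketchup: (2 tbsp + 2 tsp = 8/3 tbsp) × 21/8 ÷ 16 tbsp/cup × 272 g/cup = 119.0 g
plain yogurt: 80 mL × 21/8 ÷ 240 mL/cup ≈ 0.9 cup
tahini: 80 g × 21/8 ÷ 28.35 g/oz ≈ 7.4 oz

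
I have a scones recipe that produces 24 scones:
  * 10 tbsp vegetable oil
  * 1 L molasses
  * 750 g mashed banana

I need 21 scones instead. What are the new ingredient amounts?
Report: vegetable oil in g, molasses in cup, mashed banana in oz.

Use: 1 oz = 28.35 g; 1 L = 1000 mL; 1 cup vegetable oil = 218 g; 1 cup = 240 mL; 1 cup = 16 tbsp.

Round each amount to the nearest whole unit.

Scaling factor: 21/24 = 7/8 = 0.875.
vegetable oil: 10 tbsp × 7/8 ÷ 16 tbsp/cup × 218 g/cup ≈ 119 g
molasses: 1 L × 7/8 × 1000 mL/L ÷ 240 mL/cup ≈ 4 cup
mashed banana: 750 g × 7/8 ÷ 28.35 g/oz ≈ 23 oz

vegetable oil: 119 g; molasses: 4 cup; mashed banana: 23 oz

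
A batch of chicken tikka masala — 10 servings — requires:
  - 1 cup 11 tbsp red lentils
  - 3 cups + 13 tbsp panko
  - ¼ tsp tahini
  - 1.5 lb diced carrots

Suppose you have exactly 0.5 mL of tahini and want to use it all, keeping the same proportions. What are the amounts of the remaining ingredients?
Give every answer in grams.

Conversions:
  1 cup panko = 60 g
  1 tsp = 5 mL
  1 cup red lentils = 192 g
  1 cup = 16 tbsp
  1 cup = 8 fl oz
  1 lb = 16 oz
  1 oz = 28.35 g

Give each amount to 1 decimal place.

red lentils: 129.6 g; panko: 91.5 g; diced carrots: 272.2 g

The original recipe has 1.25 mL of tahini, so the scaling factor is 0.5 ÷ 1.25 = 2/5 = 0.4.
red lentils: (1 cup + 11 tbsp = 1.6875 cup) × 2/5 × 192 g/cup = 129.6 g
panko: (3 cup + 13 tbsp = 3.8125 cup) × 2/5 × 60 g/cup = 91.5 g
diced carrots: 1.5 lb × 2/5 × 16 oz/lb × 28.35 g/oz ≈ 272.2 g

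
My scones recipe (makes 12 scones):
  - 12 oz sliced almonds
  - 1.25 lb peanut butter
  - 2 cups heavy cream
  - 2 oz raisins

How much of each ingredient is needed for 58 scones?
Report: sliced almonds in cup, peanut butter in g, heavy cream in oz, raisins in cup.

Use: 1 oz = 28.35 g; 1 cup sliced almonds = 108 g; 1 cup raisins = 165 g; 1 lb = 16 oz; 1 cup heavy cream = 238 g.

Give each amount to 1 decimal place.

Scaling factor: 58/12 = 29/6.
sliced almonds: 12 oz × 29/6 × 28.35 g/oz ÷ 108 g/cup ≈ 15.2 cup
peanut butter: 1.25 lb × 29/6 × 16 oz/lb × 28.35 g/oz = 2740.5 g
heavy cream: 2 cup × 29/6 × 238 g/cup ÷ 28.35 g/oz ≈ 81.2 oz
raisins: 2 oz × 29/6 × 28.35 g/oz ÷ 165 g/cup ≈ 1.7 cup

sliced almonds: 15.2 cup; peanut butter: 2740.5 g; heavy cream: 81.2 oz; raisins: 1.7 cup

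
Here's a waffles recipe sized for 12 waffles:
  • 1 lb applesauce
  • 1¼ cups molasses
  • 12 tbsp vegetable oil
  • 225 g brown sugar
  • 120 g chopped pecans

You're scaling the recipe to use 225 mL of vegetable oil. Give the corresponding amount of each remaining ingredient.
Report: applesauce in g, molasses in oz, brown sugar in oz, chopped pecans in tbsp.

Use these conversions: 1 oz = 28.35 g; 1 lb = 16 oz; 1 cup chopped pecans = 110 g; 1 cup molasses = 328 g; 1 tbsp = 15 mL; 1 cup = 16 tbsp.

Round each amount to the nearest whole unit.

applesauce: 567 g; molasses: 18 oz; brown sugar: 10 oz; chopped pecans: 22 tbsp

The original recipe has 180 mL of vegetable oil, so the scaling factor is 225 ÷ 180 = 5/4 = 1.25.
applesauce: 1 lb × 5/4 × 16 oz/lb × 28.35 g/oz = 567 g
molasses: 1.25 cup × 5/4 × 328 g/cup ÷ 28.35 g/oz ≈ 18 oz
brown sugar: 225 g × 5/4 ÷ 28.35 g/oz ≈ 10 oz
chopped pecans: 120 g × 5/4 ÷ 110 g/cup × 16 tbsp/cup ≈ 22 tbsp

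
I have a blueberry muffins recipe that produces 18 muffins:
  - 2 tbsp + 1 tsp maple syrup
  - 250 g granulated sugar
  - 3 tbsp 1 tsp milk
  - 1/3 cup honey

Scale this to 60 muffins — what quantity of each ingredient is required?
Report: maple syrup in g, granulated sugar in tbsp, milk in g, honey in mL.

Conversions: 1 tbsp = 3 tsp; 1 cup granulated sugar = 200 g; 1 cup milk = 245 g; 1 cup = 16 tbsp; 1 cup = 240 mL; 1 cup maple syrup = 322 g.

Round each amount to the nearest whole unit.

Scaling factor: 60/18 = 10/3.
maple syrup: (2 tbsp + 1 tsp = 7/3 tbsp) × 10/3 ÷ 16 tbsp/cup × 322 g/cup ≈ 157 g
granulated sugar: 250 g × 10/3 ÷ 200 g/cup × 16 tbsp/cup ≈ 67 tbsp
milk: (3 tbsp + 1 tsp = 10/3 tbsp) × 10/3 ÷ 16 tbsp/cup × 245 g/cup ≈ 170 g
honey: 1/3 cup × 10/3 × 240 mL/cup ≈ 267 mL

maple syrup: 157 g; granulated sugar: 67 tbsp; milk: 170 g; honey: 267 mL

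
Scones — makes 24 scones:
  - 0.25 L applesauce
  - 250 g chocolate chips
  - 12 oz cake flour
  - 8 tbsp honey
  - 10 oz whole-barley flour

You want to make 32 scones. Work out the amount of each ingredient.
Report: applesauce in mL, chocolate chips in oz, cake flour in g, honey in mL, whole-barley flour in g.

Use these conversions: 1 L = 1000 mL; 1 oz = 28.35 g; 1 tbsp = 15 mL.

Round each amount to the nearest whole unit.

applesauce: 333 mL; chocolate chips: 12 oz; cake flour: 454 g; honey: 160 mL; whole-barley flour: 378 g

Scaling factor: 32/24 = 4/3.
applesauce: 0.25 L × 4/3 × 1000 mL/L ≈ 333 mL
chocolate chips: 250 g × 4/3 ÷ 28.35 g/oz ≈ 12 oz
cake flour: 12 oz × 4/3 × 28.35 g/oz ≈ 454 g
honey: 8 tbsp × 4/3 × 15 mL/tbsp = 160 mL
whole-barley flour: 10 oz × 4/3 × 28.35 g/oz = 378 g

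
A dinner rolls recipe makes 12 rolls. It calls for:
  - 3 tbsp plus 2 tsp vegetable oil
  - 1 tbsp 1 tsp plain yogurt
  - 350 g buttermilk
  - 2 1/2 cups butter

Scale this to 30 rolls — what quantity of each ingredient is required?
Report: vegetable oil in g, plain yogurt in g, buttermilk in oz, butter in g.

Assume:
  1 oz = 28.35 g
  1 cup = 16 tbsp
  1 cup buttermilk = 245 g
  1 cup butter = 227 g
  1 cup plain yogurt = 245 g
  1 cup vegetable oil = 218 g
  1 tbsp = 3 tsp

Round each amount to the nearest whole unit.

Scaling factor: 30/12 = 5/2 = 2.5.
vegetable oil: (3 tbsp + 2 tsp = 11/3 tbsp) × 5/2 ÷ 16 tbsp/cup × 218 g/cup ≈ 125 g
plain yogurt: (1 tbsp + 1 tsp = 4/3 tbsp) × 5/2 ÷ 16 tbsp/cup × 245 g/cup ≈ 51 g
buttermilk: 350 g × 5/2 ÷ 28.35 g/oz ≈ 31 oz
butter: 2.5 cup × 5/2 × 227 g/cup ≈ 1419 g

vegetable oil: 125 g; plain yogurt: 51 g; buttermilk: 31 oz; butter: 1419 g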